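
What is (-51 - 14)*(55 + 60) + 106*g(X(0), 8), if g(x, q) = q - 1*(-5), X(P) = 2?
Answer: -6097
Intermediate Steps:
g(x, q) = 5 + q (g(x, q) = q + 5 = 5 + q)
(-51 - 14)*(55 + 60) + 106*g(X(0), 8) = (-51 - 14)*(55 + 60) + 106*(5 + 8) = -65*115 + 106*13 = -7475 + 1378 = -6097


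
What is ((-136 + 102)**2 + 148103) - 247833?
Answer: -98574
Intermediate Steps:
((-136 + 102)**2 + 148103) - 247833 = ((-34)**2 + 148103) - 247833 = (1156 + 148103) - 247833 = 149259 - 247833 = -98574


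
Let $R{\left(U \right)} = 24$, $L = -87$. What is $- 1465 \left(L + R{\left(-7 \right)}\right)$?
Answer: $92295$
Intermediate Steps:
$- 1465 \left(L + R{\left(-7 \right)}\right) = - 1465 \left(-87 + 24\right) = \left(-1465\right) \left(-63\right) = 92295$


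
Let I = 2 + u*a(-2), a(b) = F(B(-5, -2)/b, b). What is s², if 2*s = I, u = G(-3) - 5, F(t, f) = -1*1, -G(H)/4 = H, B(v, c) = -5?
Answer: 25/4 ≈ 6.2500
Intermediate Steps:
G(H) = -4*H
F(t, f) = -1
a(b) = -1
u = 7 (u = -4*(-3) - 5 = 12 - 5 = 7)
I = -5 (I = 2 + 7*(-1) = 2 - 7 = -5)
s = -5/2 (s = (½)*(-5) = -5/2 ≈ -2.5000)
s² = (-5/2)² = 25/4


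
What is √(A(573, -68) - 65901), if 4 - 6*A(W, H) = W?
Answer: 5*I*√95034/6 ≈ 256.9*I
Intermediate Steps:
A(W, H) = ⅔ - W/6
√(A(573, -68) - 65901) = √((⅔ - ⅙*573) - 65901) = √((⅔ - 191/2) - 65901) = √(-569/6 - 65901) = √(-395975/6) = 5*I*√95034/6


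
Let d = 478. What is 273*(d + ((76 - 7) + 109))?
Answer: 179088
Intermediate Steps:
273*(d + ((76 - 7) + 109)) = 273*(478 + ((76 - 7) + 109)) = 273*(478 + (69 + 109)) = 273*(478 + 178) = 273*656 = 179088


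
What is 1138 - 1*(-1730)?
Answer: 2868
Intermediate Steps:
1138 - 1*(-1730) = 1138 + 1730 = 2868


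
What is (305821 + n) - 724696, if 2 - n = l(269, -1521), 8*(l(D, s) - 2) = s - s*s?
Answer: -518019/4 ≈ -1.2950e+5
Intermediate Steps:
l(D, s) = 2 - s²/8 + s/8 (l(D, s) = 2 + (s - s*s)/8 = 2 + (s - s²)/8 = 2 + (-s²/8 + s/8) = 2 - s²/8 + s/8)
n = 1157481/4 (n = 2 - (2 - ⅛*(-1521)² + (⅛)*(-1521)) = 2 - (2 - ⅛*2313441 - 1521/8) = 2 - (2 - 2313441/8 - 1521/8) = 2 - 1*(-1157473/4) = 2 + 1157473/4 = 1157481/4 ≈ 2.8937e+5)
(305821 + n) - 724696 = (305821 + 1157481/4) - 724696 = 2380765/4 - 724696 = -518019/4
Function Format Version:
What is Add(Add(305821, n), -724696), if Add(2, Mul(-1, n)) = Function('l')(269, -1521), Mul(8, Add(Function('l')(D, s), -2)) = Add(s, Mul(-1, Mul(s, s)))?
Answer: Rational(-518019, 4) ≈ -1.2950e+5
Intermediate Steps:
Function('l')(D, s) = Add(2, Mul(Rational(-1, 8), Pow(s, 2)), Mul(Rational(1, 8), s)) (Function('l')(D, s) = Add(2, Mul(Rational(1, 8), Add(s, Mul(-1, Mul(s, s))))) = Add(2, Mul(Rational(1, 8), Add(s, Mul(-1, Pow(s, 2))))) = Add(2, Add(Mul(Rational(-1, 8), Pow(s, 2)), Mul(Rational(1, 8), s))) = Add(2, Mul(Rational(-1, 8), Pow(s, 2)), Mul(Rational(1, 8), s)))
n = Rational(1157481, 4) (n = Add(2, Mul(-1, Add(2, Mul(Rational(-1, 8), Pow(-1521, 2)), Mul(Rational(1, 8), -1521)))) = Add(2, Mul(-1, Add(2, Mul(Rational(-1, 8), 2313441), Rational(-1521, 8)))) = Add(2, Mul(-1, Add(2, Rational(-2313441, 8), Rational(-1521, 8)))) = Add(2, Mul(-1, Rational(-1157473, 4))) = Add(2, Rational(1157473, 4)) = Rational(1157481, 4) ≈ 2.8937e+5)
Add(Add(305821, n), -724696) = Add(Add(305821, Rational(1157481, 4)), -724696) = Add(Rational(2380765, 4), -724696) = Rational(-518019, 4)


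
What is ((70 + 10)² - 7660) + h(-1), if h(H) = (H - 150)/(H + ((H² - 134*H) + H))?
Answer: -167731/133 ≈ -1261.1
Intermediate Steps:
h(H) = (-150 + H)/(H² - 132*H) (h(H) = (-150 + H)/(H + (H² - 133*H)) = (-150 + H)/(H² - 132*H))
((70 + 10)² - 7660) + h(-1) = ((70 + 10)² - 7660) + (-150 - 1)/((-1)*(-132 - 1)) = (80² - 7660) - 1*(-151)/(-133) = (6400 - 7660) - 1*(-1/133)*(-151) = -1260 - 151/133 = -167731/133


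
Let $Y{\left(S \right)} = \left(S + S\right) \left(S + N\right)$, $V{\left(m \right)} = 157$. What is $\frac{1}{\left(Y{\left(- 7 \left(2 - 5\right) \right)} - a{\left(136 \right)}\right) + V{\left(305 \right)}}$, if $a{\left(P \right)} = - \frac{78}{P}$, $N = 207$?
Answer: $\frac{68}{661883} \approx 0.00010274$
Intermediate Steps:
$Y{\left(S \right)} = 2 S \left(207 + S\right)$ ($Y{\left(S \right)} = \left(S + S\right) \left(S + 207\right) = 2 S \left(207 + S\right)$)
$\frac{1}{\left(Y{\left(- 7 \left(2 - 5\right) \right)} - a{\left(136 \right)}\right) + V{\left(305 \right)}} = \frac{1}{\left(2 \left(- 7 \left(2 - 5\right)\right) \left(207 - 7 \left(2 - 5\right)\right) - - \frac{78}{136}\right) + 157} = \frac{1}{\left(2 \left(\left(-7\right) \left(-3\right)\right) \left(207 - -21\right) - \left(-78\right) \frac{1}{136}\right) + 157} = \frac{1}{\left(2 \cdot 21 \left(207 + 21\right) - - \frac{39}{68}\right) + 157} = \frac{1}{\left(2 \cdot 21 \cdot 228 + \frac{39}{68}\right) + 157} = \frac{1}{\left(9576 + \frac{39}{68}\right) + 157} = \frac{1}{\frac{651207}{68} + 157} = \frac{1}{\frac{661883}{68}} = \frac{68}{661883}$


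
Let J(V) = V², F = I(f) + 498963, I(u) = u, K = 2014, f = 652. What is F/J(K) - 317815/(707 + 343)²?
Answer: -9228679928/55899451125 ≈ -0.16509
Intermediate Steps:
F = 499615 (F = 652 + 498963 = 499615)
F/J(K) - 317815/(707 + 343)² = 499615/(2014²) - 317815/(707 + 343)² = 499615/4056196 - 317815/(1050²) = 499615*(1/4056196) - 317815/1102500 = 499615/4056196 - 317815*1/1102500 = 499615/4056196 - 63563/220500 = -9228679928/55899451125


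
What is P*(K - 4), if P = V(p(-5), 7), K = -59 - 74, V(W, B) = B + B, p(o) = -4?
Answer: -1918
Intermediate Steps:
V(W, B) = 2*B
K = -133
P = 14 (P = 2*7 = 14)
P*(K - 4) = 14*(-133 - 4) = 14*(-137) = -1918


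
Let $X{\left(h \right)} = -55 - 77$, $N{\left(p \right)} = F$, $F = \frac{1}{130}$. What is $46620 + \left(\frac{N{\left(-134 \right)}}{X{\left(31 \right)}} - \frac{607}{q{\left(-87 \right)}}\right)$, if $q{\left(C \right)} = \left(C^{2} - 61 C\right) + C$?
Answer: $\frac{3410393113297}{73153080} \approx 46620.0$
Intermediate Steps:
$F = \frac{1}{130} \approx 0.0076923$
$N{\left(p \right)} = \frac{1}{130}$
$q{\left(C \right)} = C^{2} - 60 C$
$X{\left(h \right)} = -132$ ($X{\left(h \right)} = -55 - 77 = -132$)
$46620 + \left(\frac{N{\left(-134 \right)}}{X{\left(31 \right)}} - \frac{607}{q{\left(-87 \right)}}\right) = 46620 + \left(\frac{1}{130 \left(-132\right)} - \frac{607}{\left(-87\right) \left(-60 - 87\right)}\right) = 46620 + \left(\frac{1}{130} \left(- \frac{1}{132}\right) - \frac{607}{\left(-87\right) \left(-147\right)}\right) = 46620 - \left(\frac{1}{17160} + \frac{607}{12789}\right) = 46620 - \frac{3476303}{73153080} = \frac{3410393113297}{73153080}$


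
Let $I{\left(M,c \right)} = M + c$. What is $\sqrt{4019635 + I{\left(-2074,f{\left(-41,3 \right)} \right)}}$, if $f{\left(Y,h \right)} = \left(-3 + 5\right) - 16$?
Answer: $\sqrt{4017547} \approx 2004.4$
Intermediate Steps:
$f{\left(Y,h \right)} = -14$ ($f{\left(Y,h \right)} = 2 - 16 = -14$)
$\sqrt{4019635 + I{\left(-2074,f{\left(-41,3 \right)} \right)}} = \sqrt{4019635 - 2088} = \sqrt{4017547}$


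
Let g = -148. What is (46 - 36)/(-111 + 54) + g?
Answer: -8446/57 ≈ -148.18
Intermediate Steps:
(46 - 36)/(-111 + 54) + g = (46 - 36)/(-111 + 54) - 148 = 10/(-57) - 148 = 10*(-1/57) - 148 = -10/57 - 148 = -8446/57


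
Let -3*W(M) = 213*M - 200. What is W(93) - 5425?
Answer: -35884/3 ≈ -11961.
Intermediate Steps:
W(M) = 200/3 - 71*M (W(M) = -(213*M - 200)/3 = -(-200 + 213*M)/3 = 200/3 - 71*M)
W(93) - 5425 = (200/3 - 71*93) - 5425 = (200/3 - 6603) - 5425 = -19609/3 - 5425 = -35884/3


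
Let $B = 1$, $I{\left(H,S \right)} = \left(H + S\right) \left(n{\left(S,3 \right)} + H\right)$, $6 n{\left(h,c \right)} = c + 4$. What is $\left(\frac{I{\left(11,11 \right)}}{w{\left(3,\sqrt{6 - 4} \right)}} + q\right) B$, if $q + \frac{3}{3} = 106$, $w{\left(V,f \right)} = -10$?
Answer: $\frac{2347}{30} \approx 78.233$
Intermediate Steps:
$n{\left(h,c \right)} = \frac{2}{3} + \frac{c}{6}$ ($n{\left(h,c \right)} = \frac{c + 4}{6} = \frac{4 + c}{6} = \frac{2}{3} + \frac{c}{6}$)
$I{\left(H,S \right)} = \left(\frac{7}{6} + H\right) \left(H + S\right)$ ($I{\left(H,S \right)} = \left(H + S\right) \left(\left(\frac{2}{3} + \frac{1}{6} \cdot 3\right) + H\right) = \left(H + S\right) \left(\left(\frac{2}{3} + \frac{1}{2}\right) + H\right) = \left(H + S\right) \left(\frac{7}{6} + H\right) = \left(\frac{7}{6} + H\right) \left(H + S\right)$)
$q = 105$ ($q = -1 + 106 = 105$)
$\left(\frac{I{\left(11,11 \right)}}{w{\left(3,\sqrt{6 - 4} \right)}} + q\right) B = \left(\frac{11^{2} + \frac{7}{6} \cdot 11 + \frac{7}{6} \cdot 11 + 11 \cdot 11}{-10} + 105\right) 1 = \left(\left(121 + \frac{77}{6} + \frac{77}{6} + 121\right) \left(- \frac{1}{10}\right) + 105\right) 1 = \left(\frac{803}{3} \left(- \frac{1}{10}\right) + 105\right) 1 = \left(- \frac{803}{30} + 105\right) 1 = \frac{2347}{30} \cdot 1 = \frac{2347}{30}$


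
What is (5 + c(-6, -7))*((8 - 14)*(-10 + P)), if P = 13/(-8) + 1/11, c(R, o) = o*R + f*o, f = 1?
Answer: 30450/11 ≈ 2768.2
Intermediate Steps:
c(R, o) = o + R*o (c(R, o) = o*R + 1*o = R*o + o = o + R*o)
P = -135/88 (P = 13*(-1/8) + 1*(1/11) = -13/8 + 1/11 = -135/88 ≈ -1.5341)
(5 + c(-6, -7))*((8 - 14)*(-10 + P)) = (5 - 7*(1 - 6))*((8 - 14)*(-10 - 135/88)) = (5 - 7*(-5))*(-6*(-1015/88)) = (5 + 35)*(3045/44) = 40*(3045/44) = 30450/11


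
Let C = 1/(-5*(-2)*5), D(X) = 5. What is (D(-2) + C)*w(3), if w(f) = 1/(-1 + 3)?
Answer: 251/100 ≈ 2.5100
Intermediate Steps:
w(f) = 1/2
C = 1/50 (C = 1/(10*5) = 1/50 ≈ 0.020000)
(D(-2) + C)*w(3) = (5 + 1/50)*(1/2) = (251/50)*(1/2) = 251/100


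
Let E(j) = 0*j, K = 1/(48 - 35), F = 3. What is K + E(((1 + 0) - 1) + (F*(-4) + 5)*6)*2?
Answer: 1/13 ≈ 0.076923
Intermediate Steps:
K = 1/13 ≈ 0.076923
E(j) = 0
K + E(((1 + 0) - 1) + (F*(-4) + 5)*6)*2 = 1/13 + 0*2 = 1/13 + 0 = 1/13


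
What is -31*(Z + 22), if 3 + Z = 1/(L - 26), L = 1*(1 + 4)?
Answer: -12338/21 ≈ -587.52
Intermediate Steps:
L = 5 (L = 1*5 = 5)
Z = -64/21 (Z = -3 + 1/(5 - 26) = -3 + 1/(-21) = -3 - 1/21 = -64/21 ≈ -3.0476)
-31*(Z + 22) = -31*(-64/21 + 22) = -31*398/21 = -12338/21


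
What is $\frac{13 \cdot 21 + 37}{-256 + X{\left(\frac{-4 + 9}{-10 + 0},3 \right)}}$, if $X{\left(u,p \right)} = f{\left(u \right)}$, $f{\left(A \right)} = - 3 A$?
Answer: $- \frac{620}{509} \approx -1.2181$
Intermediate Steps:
$X{\left(u,p \right)} = - 3 u$
$\frac{13 \cdot 21 + 37}{-256 + X{\left(\frac{-4 + 9}{-10 + 0},3 \right)}} = \frac{13 \cdot 21 + 37}{-256 - 3 \frac{-4 + 9}{-10 + 0}} = \frac{273 + 37}{-256 - 3 \frac{5}{-10}} = \frac{310}{-256 - 3 \cdot 5 \left(- \frac{1}{10}\right)} = \frac{310}{-256 - - \frac{3}{2}} = \frac{310}{-256 + \frac{3}{2}} = \frac{310}{- \frac{509}{2}} = 310 \left(- \frac{2}{509}\right) = - \frac{620}{509}$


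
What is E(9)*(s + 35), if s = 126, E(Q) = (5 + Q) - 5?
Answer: 1449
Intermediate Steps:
E(Q) = Q
E(9)*(s + 35) = 9*(126 + 35) = 9*161 = 1449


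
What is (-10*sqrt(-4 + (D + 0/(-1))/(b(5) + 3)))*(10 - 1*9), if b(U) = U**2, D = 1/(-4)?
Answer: -5*I*sqrt(3143)/14 ≈ -20.022*I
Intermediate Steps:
D = -1/4 ≈ -0.25000
(-10*sqrt(-4 + (D + 0/(-1))/(b(5) + 3)))*(10 - 1*9) = (-10*sqrt(-4 + (-1/4 + 0/(-1))/(5**2 + 3)))*(10 - 1*9) = (-10*sqrt(-4 + (-1/4 + 0*(-1))/(25 + 3)))*(10 - 9) = -10*sqrt(-4 + (-1/4 + 0)/28)*1 = -10*sqrt(-4 - 1/4*1/28)*1 = -10*sqrt(-4 - 1/112)*1 = -5*I*sqrt(3143)/14*1 = -5*I*sqrt(3143)/14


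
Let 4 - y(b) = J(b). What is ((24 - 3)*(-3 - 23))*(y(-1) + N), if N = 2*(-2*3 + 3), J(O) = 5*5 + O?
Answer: 14196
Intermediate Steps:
J(O) = 25 + O
y(b) = -21 - b (y(b) = 4 - (25 + b) = 4 + (-25 - b) = -21 - b)
N = -6 (N = 2*(-6 + 3) = 2*(-3) = -6)
((24 - 3)*(-3 - 23))*(y(-1) + N) = ((24 - 3)*(-3 - 23))*((-21 - 1*(-1)) - 6) = (21*(-26))*((-21 + 1) - 6) = -546*(-20 - 6) = -546*(-26) = 14196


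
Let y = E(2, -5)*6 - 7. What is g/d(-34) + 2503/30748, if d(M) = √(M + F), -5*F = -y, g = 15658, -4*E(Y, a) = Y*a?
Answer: 2503/30748 - 7829*I*√10/9 ≈ 0.081404 - 2750.8*I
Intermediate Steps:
E(Y, a) = -Y*a/4
y = 8 (y = -¼*2*(-5)*6 - 7 = (5/2)*6 - 7 = 15 - 7 = 8)
F = 8/5 (F = -(-1)*8/5 = -⅕*(-8) = 8/5 ≈ 1.6000)
d(M) = √(8/5 + M) (d(M) = √(M + 8/5) = √(8/5 + M))
g/d(-34) + 2503/30748 = 15658/((√(40 + 25*(-34))/5)) + 2503/30748 = 15658/((√(40 - 850)/5)) + 2503*(1/30748) = 15658/((√(-810)/5)) + 2503/30748 = 15658/(((9*I*√10)/5)) + 2503/30748 = 15658/((9*I*√10/5)) + 2503/30748 = 15658*(-I*√10/18) + 2503/30748 = -7829*I*√10/9 + 2503/30748 = 2503/30748 - 7829*I*√10/9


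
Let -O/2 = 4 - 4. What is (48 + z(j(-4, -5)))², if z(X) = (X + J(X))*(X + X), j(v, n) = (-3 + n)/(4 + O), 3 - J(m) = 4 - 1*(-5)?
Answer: 6400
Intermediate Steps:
O = 0 (O = -2*(4 - 4) = -2*0 = 0)
J(m) = -6 (J(m) = 3 - (4 - 1*(-5)) = 3 - (4 + 5) = 3 - 1*9 = 3 - 9 = -6)
j(v, n) = -¾ + n/4 (j(v, n) = (-3 + n)/(4 + 0) = (-3 + n)/4 = (-3 + n)*(¼) = -¾ + n/4)
z(X) = 2*X*(-6 + X) (z(X) = (X - 6)*(X + X) = (-6 + X)*(2*X) = 2*X*(-6 + X))
(48 + z(j(-4, -5)))² = (48 + 2*(-¾ + (¼)*(-5))*(-6 + (-¾ + (¼)*(-5))))² = (48 + 2*(-¾ - 5/4)*(-6 + (-¾ - 5/4)))² = (48 + 2*(-2)*(-6 - 2))² = (48 + 2*(-2)*(-8))² = (48 + 32)² = 80² = 6400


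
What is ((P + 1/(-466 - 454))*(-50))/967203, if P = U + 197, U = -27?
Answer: -260665/29660892 ≈ -0.0087882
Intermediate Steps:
P = 170 (P = -27 + 197 = 170)
((P + 1/(-466 - 454))*(-50))/967203 = ((170 + 1/(-466 - 454))*(-50))/967203 = ((170 + 1/(-920))*(-50))*(1/967203) = ((170 - 1/920)*(-50))*(1/967203) = ((156399/920)*(-50))*(1/967203) = -781995/92*1/967203 = -260665/29660892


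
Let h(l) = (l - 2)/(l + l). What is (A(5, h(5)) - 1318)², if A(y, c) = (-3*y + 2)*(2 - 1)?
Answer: 1771561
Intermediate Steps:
h(l) = (-2 + l)/(2*l) (h(l) = (-2 + l)/((2*l)) = (-2 + l)*(1/(2*l)) = (-2 + l)/(2*l))
A(y, c) = 2 - 3*y (A(y, c) = (2 - 3*y)*1 = 2 - 3*y)
(A(5, h(5)) - 1318)² = ((2 - 3*5) - 1318)² = ((2 - 15) - 1318)² = (-13 - 1318)² = (-1331)² = 1771561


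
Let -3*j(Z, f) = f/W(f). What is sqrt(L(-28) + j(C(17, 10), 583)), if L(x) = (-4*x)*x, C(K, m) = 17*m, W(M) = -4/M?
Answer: sqrt(906771)/6 ≈ 158.71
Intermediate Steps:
j(Z, f) = f**2/12 (j(Z, f) = -f/(3*((-4/f))) = -f*(-f/4)/3 = -(-1)*f**2/12 = f**2/12)
L(x) = -4*x**2
sqrt(L(-28) + j(C(17, 10), 583)) = sqrt(-4*(-28)**2 + (1/12)*583**2) = sqrt(-4*784 + (1/12)*339889) = sqrt(-3136 + 339889/12) = sqrt(302257/12) = sqrt(906771)/6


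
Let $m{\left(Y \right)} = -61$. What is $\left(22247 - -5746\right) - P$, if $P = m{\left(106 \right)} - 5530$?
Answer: $33584$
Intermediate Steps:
$P = -5591$ ($P = -61 - 5530 = -5591$)
$\left(22247 - -5746\right) - P = \left(22247 - -5746\right) - -5591 = \left(22247 + 5746\right) + 5591 = 27993 + 5591 = 33584$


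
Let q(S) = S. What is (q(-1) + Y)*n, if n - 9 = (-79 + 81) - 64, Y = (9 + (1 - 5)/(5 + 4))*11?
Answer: -44414/9 ≈ -4934.9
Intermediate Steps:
Y = 847/9 (Y = (9 - 4/9)*11 = (77/9)*11 = 847/9 ≈ 94.111)
n = -53 (n = 9 + ((-79 + 81) - 64) = 9 + (2 - 64) = 9 - 62 = -53)
(q(-1) + Y)*n = (-1 + 847/9)*(-53) = (838/9)*(-53) = -44414/9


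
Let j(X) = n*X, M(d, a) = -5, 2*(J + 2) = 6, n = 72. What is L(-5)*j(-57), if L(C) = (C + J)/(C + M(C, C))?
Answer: -8208/5 ≈ -1641.6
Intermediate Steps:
J = 1 (J = -2 + (½)*6 = -2 + 3 = 1)
L(C) = (1 + C)/(-5 + C) (L(C) = (C + 1)/(C - 5) = (1 + C)/(-5 + C))
j(X) = 72*X
L(-5)*j(-57) = ((1 - 5)/(-5 - 5))*(72*(-57)) = (-4/(-10))*(-4104) = -⅒*(-4)*(-4104) = (⅖)*(-4104) = -8208/5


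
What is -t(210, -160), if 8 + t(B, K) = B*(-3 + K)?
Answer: 34238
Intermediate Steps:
t(B, K) = -8 + B*(-3 + K)
-t(210, -160) = -(-8 - 3*210 + 210*(-160)) = -(-8 - 630 - 33600) = -1*(-34238) = 34238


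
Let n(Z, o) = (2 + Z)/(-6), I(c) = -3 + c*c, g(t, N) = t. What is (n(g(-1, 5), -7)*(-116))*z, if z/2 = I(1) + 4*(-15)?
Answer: -7192/3 ≈ -2397.3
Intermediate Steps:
I(c) = -3 + c²
n(Z, o) = -⅓ - Z/6 (n(Z, o) = (2 + Z)*(-⅙) = -⅓ - Z/6)
z = -124 (z = 2*((-3 + 1²) + 4*(-15)) = 2*((-3 + 1) - 60) = 2*(-2 - 60) = 2*(-62) = -124)
(n(g(-1, 5), -7)*(-116))*z = ((-⅓ - ⅙*(-1))*(-116))*(-124) = ((-⅓ + ⅙)*(-116))*(-124) = -⅙*(-116)*(-124) = (58/3)*(-124) = -7192/3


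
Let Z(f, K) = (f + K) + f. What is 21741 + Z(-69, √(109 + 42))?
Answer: 21603 + √151 ≈ 21615.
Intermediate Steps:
Z(f, K) = K + 2*f (Z(f, K) = (K + f) + f = K + 2*f)
21741 + Z(-69, √(109 + 42)) = 21741 + (√(109 + 42) + 2*(-69)) = 21741 + (√151 - 138) = 21741 + (-138 + √151) = 21603 + √151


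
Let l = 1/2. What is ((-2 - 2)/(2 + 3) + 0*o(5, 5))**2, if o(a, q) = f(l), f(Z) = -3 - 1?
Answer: 16/25 ≈ 0.64000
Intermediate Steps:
l = 1/2 ≈ 0.50000
f(Z) = -4
o(a, q) = -4
((-2 - 2)/(2 + 3) + 0*o(5, 5))**2 = ((-2 - 2)/(2 + 3) + 0*(-4))**2 = (-4/5 + 0)**2 = (-4/5)**2 = 16/25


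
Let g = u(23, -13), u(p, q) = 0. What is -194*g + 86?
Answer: 86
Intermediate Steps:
g = 0
-194*g + 86 = -194*0 + 86 = 0 + 86 = 86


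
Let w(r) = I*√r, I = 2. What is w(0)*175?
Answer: 0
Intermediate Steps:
w(r) = 2*√r
w(0)*175 = (2*√0)*175 = (2*0)*175 = 0*175 = 0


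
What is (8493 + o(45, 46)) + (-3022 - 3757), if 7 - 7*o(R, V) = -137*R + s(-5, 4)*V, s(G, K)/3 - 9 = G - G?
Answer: 16928/7 ≈ 2418.3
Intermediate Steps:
s(G, K) = 27 (s(G, K) = 27 + 3*(G - G) = 27 + 3*0 = 27 + 0 = 27)
o(R, V) = 1 - 27*V/7 + 137*R/7 (o(R, V) = 1 - (-137*R + 27*V)/7 = 1 + (-27*V/7 + 137*R/7) = 1 - 27*V/7 + 137*R/7)
(8493 + o(45, 46)) + (-3022 - 3757) = (8493 + (1 - 27/7*46 + (137/7)*45)) + (-3022 - 3757) = (8493 + (1 - 1242/7 + 6165/7)) - 6779 = (8493 + 4930/7) - 6779 = 64381/7 - 6779 = 16928/7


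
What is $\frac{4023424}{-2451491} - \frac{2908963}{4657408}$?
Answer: $- \frac{3695717676975}{1631084827904} \approx -2.2658$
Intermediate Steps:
$\frac{4023424}{-2451491} - \frac{2908963}{4657408} = 4023424 \left(- \frac{1}{2451491}\right) - \frac{2908963}{4657408} = - \frac{4023424}{2451491} - \frac{2908963}{4657408} = - \frac{3695717676975}{1631084827904}$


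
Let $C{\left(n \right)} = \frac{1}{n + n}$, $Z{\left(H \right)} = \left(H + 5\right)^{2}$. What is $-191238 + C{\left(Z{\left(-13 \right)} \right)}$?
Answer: $- \frac{24478463}{128} \approx -1.9124 \cdot 10^{5}$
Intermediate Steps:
$Z{\left(H \right)} = \left(5 + H\right)^{2}$
$C{\left(n \right)} = \frac{1}{2 n}$
$-191238 + C{\left(Z{\left(-13 \right)} \right)} = -191238 + \frac{1}{2 \left(5 - 13\right)^{2}} = -191238 + \frac{1}{2 \left(-8\right)^{2}} = -191238 + \frac{1}{2 \cdot 64} = -191238 + \frac{1}{2} \cdot \frac{1}{64} = -191238 + \frac{1}{128} = - \frac{24478463}{128}$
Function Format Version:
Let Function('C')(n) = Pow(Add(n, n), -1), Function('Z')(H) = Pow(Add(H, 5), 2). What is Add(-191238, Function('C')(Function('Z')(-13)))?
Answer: Rational(-24478463, 128) ≈ -1.9124e+5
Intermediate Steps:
Function('Z')(H) = Pow(Add(5, H), 2)
Function('C')(n) = Mul(Rational(1, 2), Pow(n, -1)) (Function('C')(n) = Pow(Mul(2, n), -1) = Mul(Rational(1, 2), Pow(n, -1)))
Add(-191238, Function('C')(Function('Z')(-13))) = Add(-191238, Mul(Rational(1, 2), Pow(Pow(Add(5, -13), 2), -1))) = Add(-191238, Mul(Rational(1, 2), Pow(Pow(-8, 2), -1))) = Add(-191238, Mul(Rational(1, 2), Pow(64, -1))) = Add(-191238, Mul(Rational(1, 2), Rational(1, 64))) = Add(-191238, Rational(1, 128)) = Rational(-24478463, 128)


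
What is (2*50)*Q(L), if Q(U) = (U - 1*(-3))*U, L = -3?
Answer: 0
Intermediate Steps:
Q(U) = U*(3 + U) (Q(U) = (U + 3)*U = (3 + U)*U = U*(3 + U))
(2*50)*Q(L) = (2*50)*(-3*(3 - 3)) = 100*(-3*0) = 100*0 = 0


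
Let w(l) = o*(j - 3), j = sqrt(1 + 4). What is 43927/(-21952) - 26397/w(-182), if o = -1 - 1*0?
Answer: -434644135/21952 - 26397*sqrt(5)/4 ≈ -34556.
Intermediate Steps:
j = sqrt(5) ≈ 2.2361
o = -1 (o = -1 + 0 = -1)
w(l) = 3 - sqrt(5) (w(l) = -(sqrt(5) - 3) = -(-3 + sqrt(5)) = 3 - sqrt(5))
43927/(-21952) - 26397/w(-182) = 43927/(-21952) - 26397/(3 - sqrt(5)) = 43927*(-1/21952) - 26397/(3 - sqrt(5)) = -43927/21952 - 26397/(3 - sqrt(5))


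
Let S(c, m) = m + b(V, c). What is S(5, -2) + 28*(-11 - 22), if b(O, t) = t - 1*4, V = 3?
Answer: -925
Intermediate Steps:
b(O, t) = -4 + t (b(O, t) = t - 4 = -4 + t)
S(c, m) = -4 + c + m (S(c, m) = m + (-4 + c) = -4 + c + m)
S(5, -2) + 28*(-11 - 22) = (-4 + 5 - 2) + 28*(-11 - 22) = -1 + 28*(-33) = -1 - 924 = -925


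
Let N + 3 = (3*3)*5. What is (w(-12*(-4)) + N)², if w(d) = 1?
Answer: 1849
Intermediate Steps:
N = 42 (N = -3 + (3*3)*5 = -3 + 9*5 = -3 + 45 = 42)
(w(-12*(-4)) + N)² = (1 + 42)² = 43² = 1849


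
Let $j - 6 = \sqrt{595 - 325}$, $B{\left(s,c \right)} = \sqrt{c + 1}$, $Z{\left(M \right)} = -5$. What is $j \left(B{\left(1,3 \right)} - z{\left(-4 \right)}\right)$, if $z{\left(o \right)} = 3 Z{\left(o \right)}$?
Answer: $102 + 51 \sqrt{30} \approx 381.34$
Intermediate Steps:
$B{\left(s,c \right)} = \sqrt{1 + c}$
$j = 6 + 3 \sqrt{30}$ ($j = 6 + \sqrt{595 - 325} = 6 + \sqrt{270} = 6 + 3 \sqrt{30} \approx 22.432$)
$z{\left(o \right)} = -15$ ($z{\left(o \right)} = 3 \left(-5\right) = -15$)
$j \left(B{\left(1,3 \right)} - z{\left(-4 \right)}\right) = \left(6 + 3 \sqrt{30}\right) \left(\sqrt{1 + 3} - -15\right) = \left(6 + 3 \sqrt{30}\right) \left(\sqrt{4} + 15\right) = \left(6 + 3 \sqrt{30}\right) \left(2 + 15\right) = \left(6 + 3 \sqrt{30}\right) 17 = 102 + 51 \sqrt{30}$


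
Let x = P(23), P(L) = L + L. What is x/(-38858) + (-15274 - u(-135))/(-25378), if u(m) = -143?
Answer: 293396505/493069162 ≈ 0.59504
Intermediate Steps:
P(L) = 2*L
x = 46 (x = 2*23 = 46)
x/(-38858) + (-15274 - u(-135))/(-25378) = 46/(-38858) + (-15274 - 1*(-143))/(-25378) = 46*(-1/38858) + (-15274 + 143)*(-1/25378) = -23/19429 - 15131*(-1/25378) = -23/19429 + 15131/25378 = 293396505/493069162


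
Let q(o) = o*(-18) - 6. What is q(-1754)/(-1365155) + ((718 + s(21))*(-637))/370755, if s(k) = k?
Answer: -1699585487/1314644265 ≈ -1.2928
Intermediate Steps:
q(o) = -6 - 18*o (q(o) = -18*o - 6 = -6 - 18*o)
q(-1754)/(-1365155) + ((718 + s(21))*(-637))/370755 = (-6 - 18*(-1754))/(-1365155) + ((718 + 21)*(-637))/370755 = (-6 + 31572)*(-1/1365155) + (739*(-637))*(1/370755) = 31566*(-1/1365155) - 470743*1/370755 = -31566/1365155 - 67249/52965 = -1699585487/1314644265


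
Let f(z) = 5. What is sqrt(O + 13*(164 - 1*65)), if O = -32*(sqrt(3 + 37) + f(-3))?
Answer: sqrt(1127 - 64*sqrt(10)) ≈ 30.407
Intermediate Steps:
O = -160 - 64*sqrt(10) (O = -32*(sqrt(3 + 37) + 5) = -32*(sqrt(40) + 5) = -32*(2*sqrt(10) + 5) = -32*(5 + 2*sqrt(10)) = -160 - 64*sqrt(10) ≈ -362.39)
sqrt(O + 13*(164 - 1*65)) = sqrt((-160 - 64*sqrt(10)) + 13*(164 - 1*65)) = sqrt((-160 - 64*sqrt(10)) + 13*(164 - 65)) = sqrt((-160 - 64*sqrt(10)) + 13*99) = sqrt((-160 - 64*sqrt(10)) + 1287) = sqrt(1127 - 64*sqrt(10))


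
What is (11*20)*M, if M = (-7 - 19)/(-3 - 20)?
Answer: 5720/23 ≈ 248.70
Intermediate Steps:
M = 26/23 (M = -26/(-23) = -26*(-1/23) = 26/23 ≈ 1.1304)
(11*20)*M = (11*20)*(26/23) = 220*(26/23) = 5720/23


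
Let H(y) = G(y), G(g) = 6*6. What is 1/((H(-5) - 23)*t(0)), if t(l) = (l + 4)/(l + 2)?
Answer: 1/26 ≈ 0.038462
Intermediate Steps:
G(g) = 36
H(y) = 36
t(l) = (4 + l)/(2 + l)
1/((H(-5) - 23)*t(0)) = 1/((36 - 23)*((4 + 0)/(2 + 0))) = 1/(13*(4/2)) = 1/(13*((½)*4)) = 1/(13*2) = 1/26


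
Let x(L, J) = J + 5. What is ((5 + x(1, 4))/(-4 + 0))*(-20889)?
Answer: 146223/2 ≈ 73112.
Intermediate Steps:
x(L, J) = 5 + J
((5 + x(1, 4))/(-4 + 0))*(-20889) = ((5 + (5 + 4))/(-4 + 0))*(-20889) = ((5 + 9)/(-4))*(-20889) = (14*(-¼))*(-20889) = -7/2*(-20889) = 146223/2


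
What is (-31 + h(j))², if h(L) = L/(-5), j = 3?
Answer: 24964/25 ≈ 998.56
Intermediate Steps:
h(L) = -L/5 (h(L) = L*(-⅕) = -L/5)
(-31 + h(j))² = (-31 - ⅕*3)² = (-31 - ⅗)² = (-158/5)² = 24964/25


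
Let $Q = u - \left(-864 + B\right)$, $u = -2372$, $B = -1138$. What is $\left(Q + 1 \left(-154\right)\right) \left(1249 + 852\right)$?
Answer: $-1100924$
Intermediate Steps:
$Q = -370$ ($Q = -2372 + \left(864 - -1138\right) = -2372 + \left(864 + 1138\right) = -2372 + 2002 = -370$)
$\left(Q + 1 \left(-154\right)\right) \left(1249 + 852\right) = \left(-370 + 1 \left(-154\right)\right) \left(1249 + 852\right) = \left(-370 - 154\right) 2101 = \left(-524\right) 2101 = -1100924$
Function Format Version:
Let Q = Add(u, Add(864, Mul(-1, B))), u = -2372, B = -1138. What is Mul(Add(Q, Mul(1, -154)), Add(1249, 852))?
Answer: -1100924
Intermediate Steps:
Q = -370 (Q = Add(-2372, Add(864, Mul(-1, -1138))) = Add(-2372, Add(864, 1138)) = Add(-2372, 2002) = -370)
Mul(Add(Q, Mul(1, -154)), Add(1249, 852)) = Mul(Add(-370, Mul(1, -154)), Add(1249, 852)) = Mul(Add(-370, -154), 2101) = Mul(-524, 2101) = -1100924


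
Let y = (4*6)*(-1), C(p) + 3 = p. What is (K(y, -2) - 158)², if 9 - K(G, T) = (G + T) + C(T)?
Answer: 13924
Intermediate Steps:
C(p) = -3 + p
y = -24 (y = 24*(-1) = -24)
K(G, T) = 12 - G - 2*T (K(G, T) = 9 - ((G + T) + (-3 + T)) = 9 - (-3 + G + 2*T) = 9 + (3 - G - 2*T) = 12 - G - 2*T)
(K(y, -2) - 158)² = ((12 - 1*(-24) - 2*(-2)) - 158)² = ((12 + 24 + 4) - 158)² = (40 - 158)² = (-118)² = 13924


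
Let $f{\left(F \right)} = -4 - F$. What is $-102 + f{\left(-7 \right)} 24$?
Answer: $-30$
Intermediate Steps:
$-102 + f{\left(-7 \right)} 24 = -102 + \left(-4 - -7\right) 24 = -102 + \left(-4 + 7\right) 24 = -102 + 3 \cdot 24 = -102 + 72 = -30$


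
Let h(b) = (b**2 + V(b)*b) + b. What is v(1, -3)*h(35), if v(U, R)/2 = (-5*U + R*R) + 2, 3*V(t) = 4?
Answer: 15680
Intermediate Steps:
V(t) = 4/3 (V(t) = (1/3)*4 = 4/3)
h(b) = b**2 + 7*b/3 (h(b) = (b**2 + 4*b/3) + b = b**2 + 7*b/3)
v(U, R) = 4 - 10*U + 2*R**2 (v(U, R) = 2*((-5*U + R*R) + 2) = 2*((-5*U + R**2) + 2) = 2*((R**2 - 5*U) + 2) = 2*(2 + R**2 - 5*U) = 4 - 10*U + 2*R**2)
v(1, -3)*h(35) = (4 - 10*1 + 2*(-3)**2)*((1/3)*35*(7 + 3*35)) = (4 - 10 + 2*9)*((1/3)*35*(7 + 105)) = (4 - 10 + 18)*((1/3)*35*112) = 12*(3920/3) = 15680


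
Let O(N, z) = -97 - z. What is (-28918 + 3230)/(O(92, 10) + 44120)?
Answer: -25688/44013 ≈ -0.58365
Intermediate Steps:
(-28918 + 3230)/(O(92, 10) + 44120) = (-28918 + 3230)/((-97 - 1*10) + 44120) = -25688/((-97 - 10) + 44120) = -25688/(-107 + 44120) = -25688/44013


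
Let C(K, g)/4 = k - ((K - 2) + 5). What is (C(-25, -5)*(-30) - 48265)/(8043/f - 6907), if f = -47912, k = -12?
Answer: 2369967080/330936227 ≈ 7.1614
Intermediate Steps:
C(K, g) = -60 - 4*K (C(K, g) = 4*(-12 - ((K - 2) + 5)) = 4*(-12 - ((-2 + K) + 5)) = 4*(-12 - (3 + K)) = 4*(-12 + (-3 - K)) = 4*(-15 - K) = -60 - 4*K)
(C(-25, -5)*(-30) - 48265)/(8043/f - 6907) = ((-60 - 4*(-25))*(-30) - 48265)/(8043/(-47912) - 6907) = ((-60 + 100)*(-30) - 48265)/(8043*(-1/47912) - 6907) = (40*(-30) - 48265)/(-8043/47912 - 6907) = (-1200 - 48265)/(-330936227/47912) = -49465*(-47912/330936227) = 2369967080/330936227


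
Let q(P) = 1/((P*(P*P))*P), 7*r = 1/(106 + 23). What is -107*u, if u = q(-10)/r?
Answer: -96621/10000 ≈ -9.6621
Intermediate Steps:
r = 1/903 (r = 1/(7*(106 + 23)) = (⅐)/129 = (⅐)*(1/129) = 1/903 ≈ 0.0011074)
q(P) = P⁻⁴ (q(P) = 1/((P*P²)*P) = 1/(P³*P) = 1/(P⁴) = P⁻⁴)
u = 903/10000 (u = 1/((-10)⁴*(1/903)) = (1/10000)*903 = 903/10000 ≈ 0.090300)
-107*u = -107*903/10000 = -96621/10000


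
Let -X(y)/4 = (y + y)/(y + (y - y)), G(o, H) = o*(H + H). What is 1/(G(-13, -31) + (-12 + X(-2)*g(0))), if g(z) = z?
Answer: 1/794 ≈ 0.0012594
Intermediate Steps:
G(o, H) = 2*H*o (G(o, H) = o*(2*H) = 2*H*o)
X(y) = -8 (X(y) = -4*(y + y)/(y + (y - y)) = -4*2*y/(y + 0) = -4*2*y/y = -4*2 = -8)
1/(G(-13, -31) + (-12 + X(-2)*g(0))) = 1/(2*(-31)*(-13) + (-12 - 8*0)) = 1/(806 + (-12 + 0)) = 1/(806 - 12) = 1/794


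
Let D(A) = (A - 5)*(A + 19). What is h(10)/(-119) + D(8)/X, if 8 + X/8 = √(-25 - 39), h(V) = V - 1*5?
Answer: -10279/15232 - 81*I/128 ≈ -0.67483 - 0.63281*I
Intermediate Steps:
D(A) = (-5 + A)*(19 + A)
h(V) = -5 + V (h(V) = V - 5 = -5 + V)
X = -64 + 64*I (X = -64 + 8*√(-25 - 39) = -64 + 8*√(-64) = -64 + 8*(8*I) = -64 + 64*I ≈ -64.0 + 64.0*I)
h(10)/(-119) + D(8)/X = (-5 + 10)/(-119) + (-95 + 8² + 14*8)/(-64 + 64*I) = 5*(-1/119) + (-95 + 64 + 112)*((-64 - 64*I)/8192) = -5/119 + 81*((-64 - 64*I)/8192) = -5/119 + 81*(-64 - 64*I)/8192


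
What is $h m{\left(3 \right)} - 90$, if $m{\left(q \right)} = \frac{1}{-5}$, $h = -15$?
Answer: $-87$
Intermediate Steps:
$m{\left(q \right)} = - \frac{1}{5}$
$h m{\left(3 \right)} - 90 = \left(-15\right) \left(- \frac{1}{5}\right) - 90 = 3 - 90 = -87$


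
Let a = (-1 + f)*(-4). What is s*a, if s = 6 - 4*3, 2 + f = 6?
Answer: 72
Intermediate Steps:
f = 4 (f = -2 + 6 = 4)
s = -6 (s = 6 - 12 = -6)
a = -12 (a = (-1 + 4)*(-4) = 3*(-4) = -12)
s*a = -6*(-12) = 72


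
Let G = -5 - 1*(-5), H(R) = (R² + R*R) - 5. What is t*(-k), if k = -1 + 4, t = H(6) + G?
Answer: -201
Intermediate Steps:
H(R) = -5 + 2*R² (H(R) = (R² + R²) - 5 = 2*R² - 5 = -5 + 2*R²)
G = 0 (G = -5 + 5 = 0)
t = 67 (t = (-5 + 2*6²) + 0 = (-5 + 2*36) + 0 = (-5 + 72) + 0 = 67 + 0 = 67)
k = 3
t*(-k) = 67*(-1*3) = 67*(-3) = -201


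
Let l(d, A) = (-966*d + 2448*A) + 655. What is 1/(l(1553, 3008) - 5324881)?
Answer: 1/539160 ≈ 1.8547e-6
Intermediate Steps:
l(d, A) = 655 - 966*d + 2448*A
1/(l(1553, 3008) - 5324881) = 1/((655 - 966*1553 + 2448*3008) - 5324881) = 1/((655 - 1500198 + 7363584) - 5324881) = 1/(5864041 - 5324881) = 1/539160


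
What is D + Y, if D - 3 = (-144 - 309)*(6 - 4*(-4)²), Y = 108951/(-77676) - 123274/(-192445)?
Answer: 130928868930723/4982785940 ≈ 26276.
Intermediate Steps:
Y = -3797214657/4982785940 (Y = 108951*(-1/77676) - 123274*(-1/192445) = -36317/25892 + 123274/192445 = -3797214657/4982785940 ≈ -0.76207)
D = 26277 (D = 3 + (-144 - 309)*(6 - 4*(-4)²) = 3 - 453*(6 - 4*16) = 3 - 453*(6 - 64) = 3 - 453*(-58) = 3 + 26274 = 26277)
D + Y = 26277 - 3797214657/4982785940 = 130928868930723/4982785940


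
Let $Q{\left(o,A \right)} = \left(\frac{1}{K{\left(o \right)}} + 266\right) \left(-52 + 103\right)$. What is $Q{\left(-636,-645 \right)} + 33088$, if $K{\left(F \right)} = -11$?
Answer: $\frac{513143}{11} \approx 46649.0$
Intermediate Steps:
$Q{\left(o,A \right)} = \frac{149175}{11}$ ($Q{\left(o,A \right)} = \left(\frac{1}{-11} + 266\right) \left(-52 + 103\right) = \left(- \frac{1}{11} + 266\right) 51 = \frac{2925}{11} \cdot 51 = \frac{149175}{11}$)
$Q{\left(-636,-645 \right)} + 33088 = \frac{149175}{11} + 33088 = \frac{513143}{11}$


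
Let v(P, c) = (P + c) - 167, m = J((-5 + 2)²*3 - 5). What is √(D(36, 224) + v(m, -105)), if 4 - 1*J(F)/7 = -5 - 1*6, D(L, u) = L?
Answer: I*√131 ≈ 11.446*I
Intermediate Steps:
J(F) = 105 (J(F) = 28 - 7*(-5 - 1*6) = 28 - 7*(-5 - 6) = 28 - 7*(-11) = 28 + 77 = 105)
m = 105
v(P, c) = -167 + P + c
√(D(36, 224) + v(m, -105)) = √(36 + (-167 + 105 - 105)) = √(36 - 167) = √(-131) = I*√131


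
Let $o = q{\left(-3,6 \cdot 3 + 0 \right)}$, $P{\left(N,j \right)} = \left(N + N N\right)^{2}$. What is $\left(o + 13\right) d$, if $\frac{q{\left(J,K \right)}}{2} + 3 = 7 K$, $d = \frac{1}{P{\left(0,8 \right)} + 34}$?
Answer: $\frac{259}{34} \approx 7.6176$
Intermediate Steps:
$P{\left(N,j \right)} = \left(N + N^{2}\right)^{2}$
$d = \frac{1}{34}$ ($d = \frac{1}{0^{2} \left(1 + 0\right)^{2} + 34} = \frac{1}{0 \cdot 1^{2} + 34} = \frac{1}{0 \cdot 1 + 34} = \frac{1}{0 + 34} = \frac{1}{34} \approx 0.029412$)
$q{\left(J,K \right)} = -6 + 14 K$ ($q{\left(J,K \right)} = -6 + 2 \cdot 7 K = -6 + 14 K$)
$o = 246$ ($o = -6 + 14 \left(6 \cdot 3 + 0\right) = -6 + 14 \left(18 + 0\right) = -6 + 14 \cdot 18 = -6 + 252 = 246$)
$\left(o + 13\right) d = \left(246 + 13\right) \frac{1}{34} = 259 \cdot \frac{1}{34} = \frac{259}{34}$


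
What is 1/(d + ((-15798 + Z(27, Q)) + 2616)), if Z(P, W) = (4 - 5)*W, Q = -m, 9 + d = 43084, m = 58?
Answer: 1/29951 ≈ 3.3388e-5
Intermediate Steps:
d = 43075 (d = -9 + 43084 = 43075)
Q = -58 (Q = -1*58 = -58)
Z(P, W) = -W
1/(d + ((-15798 + Z(27, Q)) + 2616)) = 1/(43075 + ((-15798 - 1*(-58)) + 2616)) = 1/(43075 + ((-15798 + 58) + 2616)) = 1/(43075 + (-15740 + 2616)) = 1/(43075 - 13124) = 1/29951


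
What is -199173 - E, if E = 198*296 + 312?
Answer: -258093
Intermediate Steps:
E = 58920 (E = 58608 + 312 = 58920)
-199173 - E = -199173 - 1*58920 = -199173 - 58920 = -258093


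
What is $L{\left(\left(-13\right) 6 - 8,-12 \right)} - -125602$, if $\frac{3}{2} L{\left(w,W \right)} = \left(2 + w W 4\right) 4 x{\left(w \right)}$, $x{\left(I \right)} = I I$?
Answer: $\frac{244740646}{3} \approx 8.158 \cdot 10^{7}$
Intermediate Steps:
$x{\left(I \right)} = I^{2}$
$L{\left(w,W \right)} = \frac{2 w^{2} \left(8 + 16 W w\right)}{3}$ ($L{\left(w,W \right)} = \frac{2 \left(2 + w W 4\right) 4 w^{2}}{3} = \frac{2 \left(2 + w 4 W\right) 4 w^{2}}{3} = \frac{2 \left(2 + 4 W w\right) 4 w^{2}}{3} = \frac{2 \left(8 + 16 W w\right) w^{2}}{3} = \frac{2 w^{2} \left(8 + 16 W w\right)}{3}$)
$L{\left(\left(-13\right) 6 - 8,-12 \right)} - -125602 = \frac{16 \left(\left(-13\right) 6 - 8\right)^{2} \left(1 + 2 \left(-12\right) \left(\left(-13\right) 6 - 8\right)\right)}{3} - -125602 = \frac{16 \left(-78 - 8\right)^{2} \left(1 + 2 \left(-12\right) \left(-78 - 8\right)\right)}{3} + 125602 = \frac{16 \left(-86\right)^{2} \left(1 + 2 \left(-12\right) \left(-86\right)\right)}{3} + 125602 = \frac{16}{3} \cdot 7396 \left(1 + 2064\right) + 125602 = \frac{16}{3} \cdot 7396 \cdot 2065 + 125602 = \frac{244363840}{3} + 125602 = \frac{244740646}{3}$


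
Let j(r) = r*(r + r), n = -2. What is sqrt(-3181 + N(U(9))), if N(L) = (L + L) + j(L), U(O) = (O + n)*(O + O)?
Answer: sqrt(28823) ≈ 169.77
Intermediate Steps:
j(r) = 2*r**2 (j(r) = r*(2*r) = 2*r**2)
U(O) = 2*O*(-2 + O) (U(O) = (O - 2)*(O + O) = (-2 + O)*(2*O) = 2*O*(-2 + O))
N(L) = 2*L + 2*L**2 (N(L) = (L + L) + 2*L**2 = 2*L + 2*L**2)
sqrt(-3181 + N(U(9))) = sqrt(-3181 + 2*(2*9*(-2 + 9))*(1 + 2*9*(-2 + 9))) = sqrt(-3181 + 2*(2*9*7)*(1 + 2*9*7)) = sqrt(-3181 + 2*126*(1 + 126)) = sqrt(-3181 + 2*126*127) = sqrt(-3181 + 32004) = sqrt(28823)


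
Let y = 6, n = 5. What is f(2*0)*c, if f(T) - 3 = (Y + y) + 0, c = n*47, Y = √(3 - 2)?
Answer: 2350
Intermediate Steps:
Y = 1 (Y = √1 = 1)
c = 235 (c = 5*47 = 235)
f(T) = 10 (f(T) = 3 + ((1 + 6) + 0) = 3 + (7 + 0) = 3 + 7 = 10)
f(2*0)*c = 10*235 = 2350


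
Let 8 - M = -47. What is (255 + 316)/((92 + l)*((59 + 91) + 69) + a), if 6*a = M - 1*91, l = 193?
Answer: 571/62409 ≈ 0.0091493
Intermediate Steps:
M = 55 (M = 8 - 1*(-47) = 8 + 47 = 55)
a = -6 (a = (55 - 1*91)/6 = (55 - 91)/6 = (⅙)*(-36) = -6)
(255 + 316)/((92 + l)*((59 + 91) + 69) + a) = (255 + 316)/((92 + 193)*((59 + 91) + 69) - 6) = 571/(285*(150 + 69) - 6) = 571/(285*219 - 6) = 571/(62415 - 6) = 571/62409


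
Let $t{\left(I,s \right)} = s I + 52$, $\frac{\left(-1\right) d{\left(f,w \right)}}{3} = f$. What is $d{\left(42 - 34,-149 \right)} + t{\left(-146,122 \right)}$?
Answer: $-17784$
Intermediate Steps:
$d{\left(f,w \right)} = - 3 f$
$t{\left(I,s \right)} = 52 + I s$ ($t{\left(I,s \right)} = I s + 52 = 52 + I s$)
$d{\left(42 - 34,-149 \right)} + t{\left(-146,122 \right)} = - 3 \left(42 - 34\right) + \left(52 - 17812\right) = \left(-3\right) 8 + \left(52 - 17812\right) = -24 - 17760 = -17784$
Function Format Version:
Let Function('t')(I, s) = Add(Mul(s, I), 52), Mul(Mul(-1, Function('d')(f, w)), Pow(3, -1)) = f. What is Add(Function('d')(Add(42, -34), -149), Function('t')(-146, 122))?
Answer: -17784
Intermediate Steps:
Function('d')(f, w) = Mul(-3, f)
Function('t')(I, s) = Add(52, Mul(I, s)) (Function('t')(I, s) = Add(Mul(I, s), 52) = Add(52, Mul(I, s)))
Add(Function('d')(Add(42, -34), -149), Function('t')(-146, 122)) = Add(Mul(-3, Add(42, -34)), Add(52, Mul(-146, 122))) = Add(Mul(-3, 8), Add(52, -17812)) = Add(-24, -17760) = -17784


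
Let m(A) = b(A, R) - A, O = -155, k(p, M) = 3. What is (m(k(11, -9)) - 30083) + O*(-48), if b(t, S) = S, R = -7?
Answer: -22653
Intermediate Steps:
m(A) = -7 - A
(m(k(11, -9)) - 30083) + O*(-48) = ((-7 - 1*3) - 30083) - 155*(-48) = ((-7 - 3) - 30083) + 7440 = (-10 - 30083) + 7440 = -30093 + 7440 = -22653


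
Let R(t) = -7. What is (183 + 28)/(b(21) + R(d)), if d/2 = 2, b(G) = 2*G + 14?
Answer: 211/49 ≈ 4.3061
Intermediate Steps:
b(G) = 14 + 2*G
d = 4 (d = 2*2 = 4)
(183 + 28)/(b(21) + R(d)) = (183 + 28)/((14 + 2*21) - 7) = 211/((14 + 42) - 7) = 211/(56 - 7) = 211/49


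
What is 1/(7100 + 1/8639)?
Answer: 8639/61336901 ≈ 0.00014085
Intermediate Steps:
1/(7100 + 1/8639) = 1/(61336901/8639) = 8639/61336901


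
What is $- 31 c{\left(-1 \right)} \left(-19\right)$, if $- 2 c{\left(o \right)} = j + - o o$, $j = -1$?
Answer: $589$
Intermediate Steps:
$c{\left(o \right)} = \frac{1}{2} + \frac{o^{2}}{2}$ ($c{\left(o \right)} = - \frac{-1 + - o o}{2} = - \frac{-1 - o^{2}}{2} = \frac{1}{2} + \frac{o^{2}}{2}$)
$- 31 c{\left(-1 \right)} \left(-19\right) = - 31 \left(\frac{1}{2} + \frac{\left(-1\right)^{2}}{2}\right) \left(-19\right) = - 31 \left(\frac{1}{2} + \frac{1}{2} \cdot 1\right) \left(-19\right) = - 31 \left(\frac{1}{2} + \frac{1}{2}\right) \left(-19\right) = \left(-31\right) 1 \left(-19\right) = \left(-31\right) \left(-19\right) = 589$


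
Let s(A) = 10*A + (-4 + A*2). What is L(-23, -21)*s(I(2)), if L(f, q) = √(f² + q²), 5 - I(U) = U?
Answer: 32*√970 ≈ 996.63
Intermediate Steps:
I(U) = 5 - U
s(A) = -4 + 12*A (s(A) = 10*A + (-4 + 2*A) = -4 + 12*A)
L(-23, -21)*s(I(2)) = √((-23)² + (-21)²)*(-4 + 12*(5 - 1*2)) = √(529 + 441)*(-4 + 12*(5 - 2)) = √970*(-4 + 12*3) = √970*(-4 + 36) = √970*32 = 32*√970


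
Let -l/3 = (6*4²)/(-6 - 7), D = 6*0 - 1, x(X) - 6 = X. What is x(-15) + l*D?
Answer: -405/13 ≈ -31.154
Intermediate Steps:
x(X) = 6 + X
D = -1 (D = 0 - 1 = -1)
l = 288/13 (l = -3*6*4²/(-6 - 7) = -3*6*16/(-13) = -288*(-1)/13 = -3*(-96/13) = 288/13 ≈ 22.154)
x(-15) + l*D = (6 - 15) + (288/13)*(-1) = -9 - 288/13 = -405/13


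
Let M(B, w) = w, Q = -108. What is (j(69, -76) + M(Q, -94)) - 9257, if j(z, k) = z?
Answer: -9282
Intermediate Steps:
(j(69, -76) + M(Q, -94)) - 9257 = (69 - 94) - 9257 = -25 - 9257 = -9282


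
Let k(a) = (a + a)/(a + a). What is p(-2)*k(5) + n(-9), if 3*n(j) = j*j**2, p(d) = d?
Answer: -245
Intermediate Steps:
k(a) = 1 (k(a) = (2*a)/((2*a)) = (2*a)*(1/(2*a)) = 1)
n(j) = j**3/3 (n(j) = (j*j**2)/3 = j**3/3)
p(-2)*k(5) + n(-9) = -2*1 + (1/3)*(-9)**3 = -2 + (1/3)*(-729) = -2 - 243 = -245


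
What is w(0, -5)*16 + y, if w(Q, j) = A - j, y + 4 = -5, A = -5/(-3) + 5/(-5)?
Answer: 245/3 ≈ 81.667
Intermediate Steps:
A = 2/3 (A = -5*(-1/3) + 5*(-1/5) = 5/3 - 1 = 2/3 ≈ 0.66667)
y = -9 (y = -4 - 5 = -9)
w(Q, j) = 2/3 - j
w(0, -5)*16 + y = (2/3 - 1*(-5))*16 - 9 = (2/3 + 5)*16 - 9 = (17/3)*16 - 9 = 272/3 - 9 = 245/3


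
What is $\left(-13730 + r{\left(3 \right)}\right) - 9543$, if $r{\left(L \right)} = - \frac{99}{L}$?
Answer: $-23306$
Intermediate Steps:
$\left(-13730 + r{\left(3 \right)}\right) - 9543 = \left(-13730 - \frac{99}{3}\right) - 9543 = \left(-13730 - 33\right) - 9543 = -13763 - 9543 = -23306$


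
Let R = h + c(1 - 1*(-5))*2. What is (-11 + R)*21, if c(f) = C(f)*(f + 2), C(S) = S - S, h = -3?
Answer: -294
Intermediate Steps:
C(S) = 0
c(f) = 0 (c(f) = 0*(f + 2) = 0*(2 + f) = 0)
R = -3 (R = -3 + 0*2 = -3 + 0 = -3)
(-11 + R)*21 = (-11 - 3)*21 = -14*21 = -294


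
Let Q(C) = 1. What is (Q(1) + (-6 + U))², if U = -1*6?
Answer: 121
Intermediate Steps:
U = -6
(Q(1) + (-6 + U))² = (1 + (-6 - 6))² = (1 - 12)² = (-11)² = 121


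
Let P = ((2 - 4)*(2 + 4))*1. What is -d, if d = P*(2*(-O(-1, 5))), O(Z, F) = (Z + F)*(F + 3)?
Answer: -768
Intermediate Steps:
O(Z, F) = (3 + F)*(F + Z) (O(Z, F) = (F + Z)*(3 + F) = (3 + F)*(F + Z))
P = -12 (P = -2*6*1 = -12*1 = -12)
d = 768 (d = -24*(-(5² + 3*5 + 3*(-1) + 5*(-1))) = -24*(-(25 + 15 - 3 - 5)) = -24*(-1*32) = -24*(-32) = -12*(-64) = 768)
-d = -1*768 = -768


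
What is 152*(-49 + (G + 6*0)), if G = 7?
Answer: -6384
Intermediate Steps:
152*(-49 + (G + 6*0)) = 152*(-49 + (7 + 6*0)) = 152*(-49 + (7 + 0)) = 152*(-49 + 7) = 152*(-42) = -6384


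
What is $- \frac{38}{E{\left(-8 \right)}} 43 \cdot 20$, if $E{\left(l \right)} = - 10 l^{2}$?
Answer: $\frac{817}{16} \approx 51.063$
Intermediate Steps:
$- \frac{38}{E{\left(-8 \right)}} 43 \cdot 20 = - \frac{38}{\left(-10\right) \left(-8\right)^{2}} \cdot 43 \cdot 20 = - \frac{38}{\left(-10\right) 64} \cdot 43 \cdot 20 = - \frac{38}{-640} \cdot 43 \cdot 20 = \left(-38\right) \left(- \frac{1}{640}\right) 43 \cdot 20 = \frac{19}{320} \cdot 43 \cdot 20 = \frac{817}{320} \cdot 20 = \frac{817}{16}$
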